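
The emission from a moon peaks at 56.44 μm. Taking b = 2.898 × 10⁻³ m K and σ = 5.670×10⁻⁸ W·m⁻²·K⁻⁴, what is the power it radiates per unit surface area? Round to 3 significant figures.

I ≈ 0.394 W/m²

Wien's law: T = b/λ_max = 2.898×10⁻³/5.644×10⁻⁵ = 51.3466 K.
Then I = σT⁴ = 5.670×10⁻⁸×(51.3466)⁴ = 0.394 W/m².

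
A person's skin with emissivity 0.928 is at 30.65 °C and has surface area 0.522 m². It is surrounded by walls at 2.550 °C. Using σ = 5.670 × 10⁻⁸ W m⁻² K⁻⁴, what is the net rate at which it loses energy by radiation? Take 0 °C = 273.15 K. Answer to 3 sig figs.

T = 30.65 °C + 273.15 = 303.80 K.
Surroundings: T = 2.550 °C + 273.15 = 275.700 K.
Area A = 0.522 m².
Net radiated power P_net = εσA(T⁴ − T₀⁴) = 0.928×5.670×10⁻⁸×0.522×(303.80⁴ − 275.700⁴).
T⁴ − T₀⁴ = 8.51826×10⁹ − 5.77759×10⁹ = 2.74067×10⁹ K⁴, so P_net = 75.3 W.

Net loss ≈ 75.3 W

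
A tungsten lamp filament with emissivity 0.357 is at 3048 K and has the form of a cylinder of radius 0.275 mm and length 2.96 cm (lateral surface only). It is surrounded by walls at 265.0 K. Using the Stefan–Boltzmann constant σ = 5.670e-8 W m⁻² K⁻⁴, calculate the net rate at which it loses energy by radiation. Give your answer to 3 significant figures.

Net loss ≈ 89.3 W

Lateral area A = 2πrL = 2π×2.75×10⁻⁴×0.0296 = 5.11451×10⁻⁵ m².
Net radiated power P_net = εσA(T⁴ − T₀⁴) = 0.357×5.670×10⁻⁸×5.11451×10⁻⁵×(3048⁴ − 265.0⁴).
T⁴ − T₀⁴ = 8.63097×10¹³ − 4.93155×10⁹ = 8.63048×10¹³ K⁴, so P_net = 89.3 W.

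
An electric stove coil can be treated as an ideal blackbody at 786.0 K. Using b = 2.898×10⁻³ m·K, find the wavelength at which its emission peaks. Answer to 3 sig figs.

Wien's displacement law: λ_max = b/T = (2.898×10⁻³ m·K)/(786.0 K) = 3.687×10⁻⁶ m.
That is 3.69 μm, in the infrared range.

λ_max ≈ 3.69 μm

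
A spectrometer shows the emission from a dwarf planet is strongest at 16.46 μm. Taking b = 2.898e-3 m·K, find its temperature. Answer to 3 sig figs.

T ≈ 176 K

Wien's law gives T = b/λ_max = (2.898×10⁻³ m·K)/(1.646×10⁻⁵ m) = 176 K.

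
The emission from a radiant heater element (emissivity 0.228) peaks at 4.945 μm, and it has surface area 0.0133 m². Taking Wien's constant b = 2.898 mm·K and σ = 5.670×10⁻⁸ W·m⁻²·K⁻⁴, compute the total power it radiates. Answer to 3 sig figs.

Wien's law: T = b/λ_max = 2.898×10⁻³/4.945×10⁻⁶ = 586.047 K.
Area A = 0.0133 m².
Then P = εσAT⁴ = 0.228×5.670×10⁻⁸×0.0133×(586.047)⁴ = 20.3 W.

P ≈ 20.3 W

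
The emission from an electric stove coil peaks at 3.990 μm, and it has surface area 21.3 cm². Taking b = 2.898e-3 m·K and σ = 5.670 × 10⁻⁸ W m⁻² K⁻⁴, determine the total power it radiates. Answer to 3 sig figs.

Wien's law: T = b/λ_max = 2.898×10⁻³/3.990×10⁻⁶ = 726.316 K.
Area A = 21.3 cm² = 2.13×10⁻³ m².
Then P = σAT⁴ = 5.670×10⁻⁸×2.13×10⁻³×(726.316)⁴ = 33.6 W.

P ≈ 33.6 W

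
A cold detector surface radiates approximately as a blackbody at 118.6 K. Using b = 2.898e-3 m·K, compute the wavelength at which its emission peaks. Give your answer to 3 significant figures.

λ_max ≈ 24.4 μm

Wien's displacement law: λ_max = b/T = (2.898×10⁻³ m·K)/(118.6 K) = 2.444×10⁻⁵ m.
That is 24.4 μm, in the infrared range.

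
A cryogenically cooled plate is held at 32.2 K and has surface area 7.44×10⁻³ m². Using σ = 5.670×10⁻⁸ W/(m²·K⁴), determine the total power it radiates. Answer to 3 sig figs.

Area A = 7.44×10⁻³ m².
P = σAT⁴ = 5.670×10⁻⁸ × 7.44×10⁻³ × (32.2)⁴ = 4.54×10⁻⁴ W.

P ≈ 4.54×10⁻⁴ W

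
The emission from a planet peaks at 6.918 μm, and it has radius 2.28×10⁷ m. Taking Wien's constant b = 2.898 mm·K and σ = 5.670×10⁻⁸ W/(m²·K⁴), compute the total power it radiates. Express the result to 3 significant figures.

P ≈ 1.14×10¹⁹ W

Wien's law: T = b/λ_max = 2.898×10⁻³/6.918×10⁻⁶ = 418.907 K.
Surface area A = 4πR² = 4π(2.28×10⁷ m)² = 6.53250×10¹⁵ m².
Then P = σAT⁴ = 5.670×10⁻⁸×6.53250×10¹⁵×(418.907)⁴ = 1.14×10¹⁹ W.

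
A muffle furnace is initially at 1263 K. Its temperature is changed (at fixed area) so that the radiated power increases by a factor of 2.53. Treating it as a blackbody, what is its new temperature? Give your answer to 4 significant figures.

T₂ ≈ 1593 K

P ∝ T⁴, so T₂/T₁ = (P₂/P₁)^(1/4) = (2.53)^(1/4) = 1.26119.
T₂ = 1263 × 1.26119 = 1593 K.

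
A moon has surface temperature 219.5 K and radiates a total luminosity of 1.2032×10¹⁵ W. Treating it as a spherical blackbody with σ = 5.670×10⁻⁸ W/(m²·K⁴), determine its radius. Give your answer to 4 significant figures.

L = 4πR²σT⁴ ⇒ R = √(L/(4πσT⁴)).
σT⁴ = 131.620 W/m², so R = √(1.2032×10¹⁵/(4π×131.620)) = 8.529×10⁵ m.

R ≈ 8.529×10⁵ m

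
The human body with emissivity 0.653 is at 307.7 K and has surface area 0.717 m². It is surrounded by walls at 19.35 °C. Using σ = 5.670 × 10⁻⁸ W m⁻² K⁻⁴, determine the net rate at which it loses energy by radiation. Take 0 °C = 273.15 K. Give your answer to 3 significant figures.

Surroundings: T = 19.35 °C + 273.15 = 292.50 K.
Area A = 0.717 m².
Net radiated power P_net = εσA(T⁴ − T₀⁴) = 0.653×5.670×10⁻⁸×0.717×(307.7⁴ − 292.50⁴).
T⁴ − T₀⁴ = 8.96417×10⁹ − 7.31987×10⁹ = 1.64430×10⁹ K⁴, so P_net = 43.7 W.

Net loss ≈ 43.7 W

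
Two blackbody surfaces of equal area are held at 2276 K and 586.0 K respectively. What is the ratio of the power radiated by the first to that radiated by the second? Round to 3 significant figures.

With equal areas, P₁/P₂ = (T₁/T₂)⁴ = (2276/586.0)⁴ = 228.

P₁/P₂ ≈ 228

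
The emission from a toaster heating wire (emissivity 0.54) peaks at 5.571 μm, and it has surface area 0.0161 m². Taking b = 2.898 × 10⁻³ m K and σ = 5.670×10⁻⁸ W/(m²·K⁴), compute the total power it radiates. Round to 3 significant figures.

P ≈ 36.1 W

Wien's law: T = b/λ_max = 2.898×10⁻³/5.571×10⁻⁶ = 520.194 K.
Area A = 0.0161 m².
Then P = εσAT⁴ = 0.54×5.670×10⁻⁸×0.0161×(520.194)⁴ = 36.1 W.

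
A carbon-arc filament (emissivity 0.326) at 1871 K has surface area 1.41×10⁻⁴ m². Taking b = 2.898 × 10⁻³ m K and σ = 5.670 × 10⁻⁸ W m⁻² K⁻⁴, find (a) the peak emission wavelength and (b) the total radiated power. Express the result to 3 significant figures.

(a) λ_max = b/T = 2.898×10⁻³/1871 = 1.549×10⁻⁶ m = 1.55 μm.
Area A = 1.41×10⁻⁴ m².
(b) P = εσAT⁴ = 0.326×5.670×10⁻⁸×1.41×10⁻⁴×(1871)⁴ = 31.9 W.

λ_max ≈ 1.55 μm; P ≈ 31.9 W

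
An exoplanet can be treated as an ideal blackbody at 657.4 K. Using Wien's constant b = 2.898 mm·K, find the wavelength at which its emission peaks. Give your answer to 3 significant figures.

Wien's displacement law: λ_max = b/T = (2.898×10⁻³ m·K)/(657.4 K) = 4.408×10⁻⁶ m.
That is 4.41 μm, in the infrared range.

λ_max ≈ 4.41 μm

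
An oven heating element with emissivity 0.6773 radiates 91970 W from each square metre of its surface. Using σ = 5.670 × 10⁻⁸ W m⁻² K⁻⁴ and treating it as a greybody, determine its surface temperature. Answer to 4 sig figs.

T ≈ 1244 K

I = εσT⁴, so T = (I/εσ)^(1/4) = (91970/(0.6773×5.670×10⁻⁸))^(1/4) = 1244 K.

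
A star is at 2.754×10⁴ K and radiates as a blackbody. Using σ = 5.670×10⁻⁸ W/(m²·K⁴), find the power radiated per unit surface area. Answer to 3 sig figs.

Stefan–Boltzmann: I = σT⁴ = 5.670×10⁻⁸ × (2.754×10⁴)⁴ = 3.26×10¹⁰ W/m².

I ≈ 3.26×10¹⁰ W/m²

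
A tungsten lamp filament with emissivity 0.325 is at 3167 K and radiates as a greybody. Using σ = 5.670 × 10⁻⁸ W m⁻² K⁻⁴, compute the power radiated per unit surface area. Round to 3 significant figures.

Stefan–Boltzmann: I = εσT⁴ = 0.325 × 5.670×10⁻⁸ × (3167)⁴ = 1.85×10⁶ W/m².

I ≈ 1.85×10⁶ W/m²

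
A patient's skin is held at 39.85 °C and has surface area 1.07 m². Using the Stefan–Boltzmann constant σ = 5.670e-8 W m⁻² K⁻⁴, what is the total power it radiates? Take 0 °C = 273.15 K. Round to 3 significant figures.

T = 39.85 °C + 273.15 = 313.00 K.
Area A = 1.07 m².
P = σAT⁴ = 5.670×10⁻⁸ × 1.07 × (313.00)⁴ = 582 W.

P ≈ 582 W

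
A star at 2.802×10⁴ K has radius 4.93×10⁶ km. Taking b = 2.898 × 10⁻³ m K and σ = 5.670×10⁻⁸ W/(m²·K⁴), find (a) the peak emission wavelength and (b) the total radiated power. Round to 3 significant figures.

λ_max ≈ 103 nm; P ≈ 1.07×10³¹ W

(a) λ_max = b/T = 2.898×10⁻³/2.802×10⁴ = 1.034×10⁻⁷ m = 103 nm.
Surface area A = 4πR² = 4π(4.93×10⁹ m)² = 3.05424×10²⁰ m².
(b) P = σAT⁴ = 5.670×10⁻⁸×3.05424×10²⁰×(2.802×10⁴)⁴ = 1.07×10³¹ W.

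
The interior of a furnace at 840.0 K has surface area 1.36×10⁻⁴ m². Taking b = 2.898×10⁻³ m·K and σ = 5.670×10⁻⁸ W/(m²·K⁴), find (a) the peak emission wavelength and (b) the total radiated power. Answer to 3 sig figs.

λ_max ≈ 3.45 μm; P ≈ 3.84 W

(a) λ_max = b/T = 2.898×10⁻³/840.0 = 3.450×10⁻⁶ m = 3.45 μm.
Area A = 1.36×10⁻⁴ m².
(b) P = σAT⁴ = 5.670×10⁻⁸×1.36×10⁻⁴×(840.0)⁴ = 3.84 W.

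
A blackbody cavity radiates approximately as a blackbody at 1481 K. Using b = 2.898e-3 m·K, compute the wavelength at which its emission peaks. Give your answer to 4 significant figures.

Wien's displacement law: λ_max = b/T = (2.898×10⁻³ m·K)/(1481 K) = 1.9568×10⁻⁶ m.
That is 1957 nm, in the infrared range.

λ_max ≈ 1957 nm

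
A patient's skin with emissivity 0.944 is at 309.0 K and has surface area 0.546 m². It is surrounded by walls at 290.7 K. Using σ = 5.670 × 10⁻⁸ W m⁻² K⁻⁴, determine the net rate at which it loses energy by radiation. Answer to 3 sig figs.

Area A = 0.546 m².
Net radiated power P_net = εσA(T⁴ − T₀⁴) = 0.944×5.670×10⁻⁸×0.546×(309.0⁴ − 290.7⁴).
T⁴ − T₀⁴ = 9.11662×10⁹ − 7.14135×10⁹ = 1.97527×10⁹ K⁴, so P_net = 57.7 W.

Net loss ≈ 57.7 W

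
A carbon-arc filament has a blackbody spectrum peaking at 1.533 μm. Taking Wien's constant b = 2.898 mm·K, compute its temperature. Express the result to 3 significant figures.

Wien's law gives T = b/λ_max = (2.898×10⁻³ m·K)/(1.533×10⁻⁶ m) = 1.89×10³ K.

T ≈ 1.89×10³ K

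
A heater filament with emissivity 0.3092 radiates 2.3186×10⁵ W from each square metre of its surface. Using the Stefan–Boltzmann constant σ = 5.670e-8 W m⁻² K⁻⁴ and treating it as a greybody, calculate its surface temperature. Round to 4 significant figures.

I = εσT⁴, so T = (I/εσ)^(1/4) = (2.3186×10⁵/(0.3092×5.670×10⁻⁸))^(1/4) = 1907 K.

T ≈ 1907 K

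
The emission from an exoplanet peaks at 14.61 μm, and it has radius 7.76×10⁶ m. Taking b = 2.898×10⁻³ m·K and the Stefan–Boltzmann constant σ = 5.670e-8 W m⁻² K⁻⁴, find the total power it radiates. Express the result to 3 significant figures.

P ≈ 6.64×10¹⁶ W

Wien's law: T = b/λ_max = 2.898×10⁻³/1.461×10⁻⁵ = 198.357 K.
Surface area A = 4πR² = 4π(7.76×10⁶ m)² = 7.56717×10¹⁴ m².
Then P = σAT⁴ = 5.670×10⁻⁸×7.56717×10¹⁴×(198.357)⁴ = 6.64×10¹⁶ W.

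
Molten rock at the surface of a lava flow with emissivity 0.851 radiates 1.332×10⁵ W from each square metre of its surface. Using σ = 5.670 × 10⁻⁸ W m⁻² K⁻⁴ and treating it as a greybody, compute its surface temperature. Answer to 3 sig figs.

T ≈ 1.29×10³ K

I = εσT⁴, so T = (I/εσ)^(1/4) = (1.332×10⁵/(0.851×5.670×10⁻⁸))^(1/4) = 1.29×10³ K.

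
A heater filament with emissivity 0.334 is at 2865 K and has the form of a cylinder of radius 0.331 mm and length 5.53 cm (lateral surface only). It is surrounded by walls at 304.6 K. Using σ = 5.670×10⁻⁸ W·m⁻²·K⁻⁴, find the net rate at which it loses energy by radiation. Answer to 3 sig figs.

Lateral area A = 2πrL = 2π×3.31×10⁻⁴×0.0553 = 1.15009×10⁻⁴ m².
Net radiated power P_net = εσA(T⁴ − T₀⁴) = 0.334×5.670×10⁻⁸×1.15009×10⁻⁴×(2865⁴ − 304.6⁴).
T⁴ − T₀⁴ = 6.73750×10¹³ − 8.60834×10⁹ = 6.73664×10¹³ K⁴, so P_net = 147 W.

Net loss ≈ 147 W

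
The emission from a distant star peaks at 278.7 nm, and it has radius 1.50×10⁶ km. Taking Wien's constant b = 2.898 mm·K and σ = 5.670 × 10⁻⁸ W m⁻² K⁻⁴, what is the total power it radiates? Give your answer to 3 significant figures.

Wien's law: T = b/λ_max = 2.898×10⁻³/2.787×10⁻⁷ = 10398.3 K.
Surface area A = 4πR² = 4π(1.50×10⁹ m)² = 2.82743×10¹⁹ m².
Then P = σAT⁴ = 5.670×10⁻⁸×2.82743×10¹⁹×(10398.3)⁴ = 1.87×10²⁸ W.

P ≈ 1.87×10²⁸ W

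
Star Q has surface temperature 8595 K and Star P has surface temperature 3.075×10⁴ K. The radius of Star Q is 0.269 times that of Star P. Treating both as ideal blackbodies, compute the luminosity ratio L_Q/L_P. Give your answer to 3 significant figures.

L_Q/L_P ≈ 4.42×10⁻⁴

L ∝ R²T⁴, so L_Q/L_P = (R_Q/R_P)²(T_Q/T_P)⁴ = (0.269)² × (8595/3.075×10⁴)⁴ = 0.072361 × 6.10384×10⁻³ = 4.42×10⁻⁴.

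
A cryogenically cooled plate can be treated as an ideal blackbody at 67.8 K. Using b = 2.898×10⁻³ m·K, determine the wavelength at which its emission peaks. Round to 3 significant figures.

λ_max ≈ 42.7 μm

Wien's displacement law: λ_max = b/T = (2.898×10⁻³ m·K)/(67.8 K) = 4.274×10⁻⁵ m.
That is 42.7 μm, in the infrared range.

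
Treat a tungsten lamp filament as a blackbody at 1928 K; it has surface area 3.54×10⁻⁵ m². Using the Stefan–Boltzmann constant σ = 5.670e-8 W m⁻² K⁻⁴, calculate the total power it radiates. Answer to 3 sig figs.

Area A = 3.54×10⁻⁵ m².
P = σAT⁴ = 5.670×10⁻⁸ × 3.54×10⁻⁵ × (1928)⁴ = 27.7 W.

P ≈ 27.7 W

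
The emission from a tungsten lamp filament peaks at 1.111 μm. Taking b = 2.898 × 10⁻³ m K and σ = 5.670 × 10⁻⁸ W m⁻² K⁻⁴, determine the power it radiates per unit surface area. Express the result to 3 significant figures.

I ≈ 2.62×10⁶ W/m²

Wien's law: T = b/λ_max = 2.898×10⁻³/1.111×10⁻⁶ = 2608.46 K.
Then I = σT⁴ = 5.670×10⁻⁸×(2608.46)⁴ = 2.62×10⁶ W/m².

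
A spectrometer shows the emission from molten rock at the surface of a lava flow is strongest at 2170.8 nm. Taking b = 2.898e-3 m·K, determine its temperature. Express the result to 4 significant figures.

Wien's law gives T = b/λ_max = (2.898×10⁻³ m·K)/(2.1708×10⁻⁶ m) = 1335 K.

T ≈ 1335 K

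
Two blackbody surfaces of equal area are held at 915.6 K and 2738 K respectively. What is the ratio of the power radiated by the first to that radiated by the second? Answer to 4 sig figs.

P₁/P₂ ≈ 0.01251

With equal areas, P₁/P₂ = (T₁/T₂)⁴ = (915.6/2738)⁴ = 0.01251.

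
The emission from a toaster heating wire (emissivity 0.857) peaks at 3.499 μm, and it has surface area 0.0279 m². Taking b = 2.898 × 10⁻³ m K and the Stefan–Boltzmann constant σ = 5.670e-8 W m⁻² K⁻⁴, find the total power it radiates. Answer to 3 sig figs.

Wien's law: T = b/λ_max = 2.898×10⁻³/3.499×10⁻⁶ = 828.237 K.
Area A = 0.0279 m².
Then P = εσAT⁴ = 0.857×5.670×10⁻⁸×0.0279×(828.237)⁴ = 638 W.

P ≈ 638 W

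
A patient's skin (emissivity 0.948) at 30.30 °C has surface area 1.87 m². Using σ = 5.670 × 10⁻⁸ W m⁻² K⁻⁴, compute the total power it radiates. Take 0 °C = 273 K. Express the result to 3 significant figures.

P ≈ 851 W

T = 30.30 °C + 273 = 303.30 K.
Area A = 1.87 m².
P = εσAT⁴ = 0.948 × 5.670×10⁻⁸ × 1.87 × (303.30)⁴ = 851 W.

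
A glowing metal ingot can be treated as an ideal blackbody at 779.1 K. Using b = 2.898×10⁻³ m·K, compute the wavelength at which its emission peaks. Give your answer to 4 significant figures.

Wien's displacement law: λ_max = b/T = (2.898×10⁻³ m·K)/(779.1 K) = 3.7197×10⁻⁶ m.
That is 3.720 μm, in the infrared range.

λ_max ≈ 3.720 μm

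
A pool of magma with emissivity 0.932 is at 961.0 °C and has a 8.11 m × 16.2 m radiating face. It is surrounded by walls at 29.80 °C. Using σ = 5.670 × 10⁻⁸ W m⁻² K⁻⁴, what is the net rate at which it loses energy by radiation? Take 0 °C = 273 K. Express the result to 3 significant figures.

T = 961.0 °C + 273 = 1234.0 K.
Surroundings: T = 29.80 °C + 273 = 302.80 K.
Area A = 8.11 × 16.2 = 131.382 m².
Net radiated power P_net = εσA(T⁴ − T₀⁴) = 0.932×5.670×10⁻⁸×131.382×(1234.0⁴ − 302.80⁴).
T⁴ − T₀⁴ = 2.31879×10¹² − 8.40666×10⁹ = 2.31038×10¹² K⁴, so P_net = 1.60×10⁷ W.

Net loss ≈ 1.60×10⁷ W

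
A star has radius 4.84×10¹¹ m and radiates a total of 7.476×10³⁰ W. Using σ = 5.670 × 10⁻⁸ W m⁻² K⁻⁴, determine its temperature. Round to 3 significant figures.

T ≈ 2.59×10³ K

Surface area A = 4πR² = 4π(4.84×10¹¹ m)² = 2.94375×10²⁴ m².
P = σAT⁴ ⇒ T = (P/(σA))^(1/4) = (7.476×10³⁰/(5.670×10⁻⁸×2.94375×10²⁴))^(1/4) = 2.59×10³ K.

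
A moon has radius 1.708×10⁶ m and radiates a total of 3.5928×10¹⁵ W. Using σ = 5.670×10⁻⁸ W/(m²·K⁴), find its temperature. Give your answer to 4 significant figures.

T ≈ 203.9 K

Surface area A = 4πR² = 4π(1.708×10⁶ m)² = 3.66594×10¹³ m².
P = σAT⁴ ⇒ T = (P/(σA))^(1/4) = (3.5928×10¹⁵/(5.670×10⁻⁸×3.66594×10¹³))^(1/4) = 203.9 K.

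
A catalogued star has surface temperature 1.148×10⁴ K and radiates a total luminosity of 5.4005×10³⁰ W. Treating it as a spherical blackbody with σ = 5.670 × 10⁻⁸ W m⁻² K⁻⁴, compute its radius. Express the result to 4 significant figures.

R ≈ 2.089×10¹⁰ m

L = 4πR²σT⁴ ⇒ R = √(L/(4πσT⁴)).
σT⁴ = 9.84806×10⁸ W/m², so R = √(5.4005×10³⁰/(4π×9.84806×10⁸)) = 2.089×10¹⁰ m.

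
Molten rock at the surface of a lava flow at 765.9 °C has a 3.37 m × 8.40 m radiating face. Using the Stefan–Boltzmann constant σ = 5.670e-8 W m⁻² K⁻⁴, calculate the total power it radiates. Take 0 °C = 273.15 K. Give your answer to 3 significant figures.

P ≈ 1.87×10⁶ W

T = 765.9 °C + 273.15 = 1039.05 K.
Area A = 3.37 × 8.40 = 28.308 m².
P = σAT⁴ = 5.670×10⁻⁸ × 28.308 × (1039.05)⁴ = 1.87×10⁶ W.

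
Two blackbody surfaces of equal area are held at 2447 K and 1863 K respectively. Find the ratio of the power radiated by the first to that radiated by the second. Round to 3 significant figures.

P₁/P₂ ≈ 2.98

With equal areas, P₁/P₂ = (T₁/T₂)⁴ = (2447/1863)⁴ = 2.98.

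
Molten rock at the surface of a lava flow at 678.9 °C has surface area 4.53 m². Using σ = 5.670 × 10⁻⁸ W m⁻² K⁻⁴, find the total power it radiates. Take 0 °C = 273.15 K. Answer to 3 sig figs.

T = 678.9 °C + 273.15 = 952.05 K.
Area A = 4.53 m².
P = σAT⁴ = 5.670×10⁻⁸ × 4.53 × (952.05)⁴ = 2.11×10⁵ W.

P ≈ 2.11×10⁵ W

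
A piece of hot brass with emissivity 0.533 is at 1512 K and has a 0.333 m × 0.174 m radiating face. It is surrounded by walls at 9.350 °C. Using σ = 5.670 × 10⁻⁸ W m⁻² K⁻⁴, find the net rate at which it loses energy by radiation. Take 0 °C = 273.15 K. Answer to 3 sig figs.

Net loss ≈ 9.14×10³ W

Surroundings: T = 9.350 °C + 273.15 = 282.500 K.
Area A = 0.333 × 0.174 = 0.057942 m².
Net radiated power P_net = εσA(T⁴ − T₀⁴) = 0.533×5.670×10⁻⁸×0.057942×(1512⁴ − 282.500⁴).
T⁴ − T₀⁴ = 5.22645×10¹² − 6.36904×10⁹ = 5.22008×10¹² K⁴, so P_net = 9.14×10³ W.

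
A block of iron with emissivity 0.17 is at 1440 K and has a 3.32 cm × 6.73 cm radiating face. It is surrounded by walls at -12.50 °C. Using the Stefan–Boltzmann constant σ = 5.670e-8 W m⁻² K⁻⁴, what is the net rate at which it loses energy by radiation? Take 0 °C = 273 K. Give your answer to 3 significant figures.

Surroundings: T = -12.50 °C + 273 = 260.50 K.
Area A = 0.0332 × 0.0673 = 2.23436×10⁻³ m².
Net radiated power P_net = εσA(T⁴ − T₀⁴) = 0.17×5.670×10⁻⁸×2.23436×10⁻³×(1440⁴ − 260.50⁴).
T⁴ − T₀⁴ = 4.29982×10¹² − 4.60501×10⁹ = 4.29521×10¹² K⁴, so P_net = 92.5 W.

Net loss ≈ 92.5 W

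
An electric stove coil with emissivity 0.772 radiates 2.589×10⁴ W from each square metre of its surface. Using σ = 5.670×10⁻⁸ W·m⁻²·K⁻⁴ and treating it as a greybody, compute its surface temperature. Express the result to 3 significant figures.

T ≈ 877 K

I = εσT⁴, so T = (I/εσ)^(1/4) = (2.589×10⁴/(0.772×5.670×10⁻⁸))^(1/4) = 877 K.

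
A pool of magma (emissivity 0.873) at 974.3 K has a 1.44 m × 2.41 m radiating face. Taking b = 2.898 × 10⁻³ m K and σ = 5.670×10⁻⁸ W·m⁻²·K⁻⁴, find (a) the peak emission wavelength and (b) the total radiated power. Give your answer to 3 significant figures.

(a) λ_max = b/T = 2.898×10⁻³/974.3 = 2.974×10⁻⁶ m = 2.97 μm.
Area A = 1.44 × 2.41 = 3.4704 m².
(b) P = εσAT⁴ = 0.873×5.670×10⁻⁸×3.4704×(974.3)⁴ = 1.55×10⁵ W.

λ_max ≈ 2.97 μm; P ≈ 1.55×10⁵ W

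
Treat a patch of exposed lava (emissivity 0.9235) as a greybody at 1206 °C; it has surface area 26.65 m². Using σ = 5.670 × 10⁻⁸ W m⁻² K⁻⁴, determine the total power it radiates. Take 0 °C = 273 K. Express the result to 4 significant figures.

P ≈ 6.677×10⁶ W

T = 1206 °C + 273 = 1479 K.
Area A = 26.65 m².
P = εσAT⁴ = 0.9235 × 5.670×10⁻⁸ × 26.65 × (1479)⁴ = 6.677×10⁶ W.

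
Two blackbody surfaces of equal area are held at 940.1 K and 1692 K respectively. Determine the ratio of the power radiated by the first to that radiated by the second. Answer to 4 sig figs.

P₁/P₂ ≈ 0.09530

With equal areas, P₁/P₂ = (T₁/T₂)⁴ = (940.1/1692)⁴ = 0.09530.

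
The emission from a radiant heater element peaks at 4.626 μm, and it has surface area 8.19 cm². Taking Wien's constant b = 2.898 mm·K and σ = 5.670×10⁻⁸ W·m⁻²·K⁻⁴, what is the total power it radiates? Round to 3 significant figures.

Wien's law: T = b/λ_max = 2.898×10⁻³/4.626×10⁻⁶ = 626.459 K.
Area A = 8.19 cm² = 8.19×10⁻⁴ m².
Then P = σAT⁴ = 5.670×10⁻⁸×8.19×10⁻⁴×(626.459)⁴ = 7.15 W.

P ≈ 7.15 W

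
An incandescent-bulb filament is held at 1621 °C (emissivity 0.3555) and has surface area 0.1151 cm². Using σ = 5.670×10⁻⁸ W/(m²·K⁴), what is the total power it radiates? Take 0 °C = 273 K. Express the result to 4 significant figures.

T = 1621 °C + 273 = 1894 K.
Area A = 0.1151 cm² = 1.151×10⁻⁵ m².
P = εσAT⁴ = 0.3555 × 5.670×10⁻⁸ × 1.151×10⁻⁵ × (1894)⁴ = 2.986 W.

P ≈ 2.986 W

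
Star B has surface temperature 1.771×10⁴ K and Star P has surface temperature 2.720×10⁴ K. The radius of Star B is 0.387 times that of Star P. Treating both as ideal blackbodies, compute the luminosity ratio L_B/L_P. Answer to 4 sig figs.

L_B/L_P ≈ 0.02692

L ∝ R²T⁴, so L_B/L_P = (R_B/R_P)²(T_B/T_P)⁴ = (0.387)² × (1.771×10⁴/2.720×10⁴)⁴ = 0.149769 × 0.179721 = 0.02692.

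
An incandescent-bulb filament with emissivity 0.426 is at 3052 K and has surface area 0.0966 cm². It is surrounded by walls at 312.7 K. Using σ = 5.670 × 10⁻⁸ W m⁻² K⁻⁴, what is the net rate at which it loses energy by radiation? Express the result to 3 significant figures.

Net loss ≈ 20.2 W

Area A = 0.0966 cm² = 9.66×10⁻⁶ m².
Net radiated power P_net = εσA(T⁴ − T₀⁴) = 0.426×5.670×10⁻⁸×9.66×10⁻⁶×(3052⁴ − 312.7⁴).
T⁴ − T₀⁴ = 8.67637×10¹³ − 9.56118×10⁹ = 8.67541×10¹³ K⁴, so P_net = 20.2 W.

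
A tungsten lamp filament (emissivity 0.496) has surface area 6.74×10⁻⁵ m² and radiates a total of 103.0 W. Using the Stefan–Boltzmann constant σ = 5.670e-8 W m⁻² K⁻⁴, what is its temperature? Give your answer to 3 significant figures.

T ≈ 2.72×10³ K

Area A = 6.74×10⁻⁵ m².
P = εσAT⁴ ⇒ T = (P/(εσA))^(1/4) = (103.0/(0.496×5.670×10⁻⁸×6.74×10⁻⁵))^(1/4) = 2.72×10³ K.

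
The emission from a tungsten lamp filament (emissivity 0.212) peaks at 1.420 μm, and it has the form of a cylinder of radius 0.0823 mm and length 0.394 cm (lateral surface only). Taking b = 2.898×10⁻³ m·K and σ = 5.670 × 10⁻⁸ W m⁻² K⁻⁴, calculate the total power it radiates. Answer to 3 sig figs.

P ≈ 0.425 W

Wien's law: T = b/λ_max = 2.898×10⁻³/1.420×10⁻⁶ = 2040.85 K.
Lateral area A = 2πrL = 2π×8.23×10⁻⁵×3.94×10⁻³ = 2.03740×10⁻⁶ m².
Then P = εσAT⁴ = 0.212×5.670×10⁻⁸×2.03740×10⁻⁶×(2040.85)⁴ = 0.425 W.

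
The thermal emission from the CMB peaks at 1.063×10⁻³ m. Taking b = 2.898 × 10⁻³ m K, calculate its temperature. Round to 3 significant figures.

T ≈ 2.73 K

Wien's law gives T = b/λ_max = (2.898×10⁻³ m·K)/(1.063×10⁻³ m) = 2.73 K.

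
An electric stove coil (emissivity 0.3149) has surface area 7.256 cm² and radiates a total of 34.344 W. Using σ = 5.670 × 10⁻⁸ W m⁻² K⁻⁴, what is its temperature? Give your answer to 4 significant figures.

Area A = 7.256 cm² = 7.256×10⁻⁴ m².
P = εσAT⁴ ⇒ T = (P/(εσA))^(1/4) = (34.344/(0.3149×5.670×10⁻⁸×7.256×10⁻⁴))^(1/4) = 1276 K.

T ≈ 1276 K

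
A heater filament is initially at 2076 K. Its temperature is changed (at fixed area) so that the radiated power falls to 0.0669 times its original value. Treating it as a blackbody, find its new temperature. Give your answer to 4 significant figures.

P ∝ T⁴, so T₂/T₁ = (P₂/P₁)^(1/4) = (0.0669)^(1/4) = 0.508577.
T₂ = 2076 × 0.508577 = 1056 K.

T₂ ≈ 1056 K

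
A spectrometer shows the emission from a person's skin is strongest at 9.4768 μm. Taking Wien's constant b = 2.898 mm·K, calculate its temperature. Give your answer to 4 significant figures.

Wien's law gives T = b/λ_max = (2.898×10⁻³ m·K)/(9.4768×10⁻⁶ m) = 305.8 K.

T ≈ 305.8 K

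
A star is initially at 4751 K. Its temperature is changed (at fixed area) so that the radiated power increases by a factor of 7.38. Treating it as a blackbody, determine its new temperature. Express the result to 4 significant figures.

P ∝ T⁴, so T₂/T₁ = (P₂/P₁)^(1/4) = (7.38)^(1/4) = 1.64822.
T₂ = 4751 × 1.64822 = 7831 K.

T₂ ≈ 7831 K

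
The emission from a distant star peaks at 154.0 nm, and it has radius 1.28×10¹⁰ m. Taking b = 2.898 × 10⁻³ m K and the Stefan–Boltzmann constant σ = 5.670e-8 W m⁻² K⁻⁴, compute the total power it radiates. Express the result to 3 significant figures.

Wien's law: T = b/λ_max = 2.898×10⁻³/1.540×10⁻⁷ = 18818.2 K.
Surface area A = 4πR² = 4π(1.28×10¹⁰ m)² = 2.05887×10²¹ m².
Then P = σAT⁴ = 5.670×10⁻⁸×2.05887×10²¹×(18818.2)⁴ = 1.46×10³¹ W.

P ≈ 1.46×10³¹ W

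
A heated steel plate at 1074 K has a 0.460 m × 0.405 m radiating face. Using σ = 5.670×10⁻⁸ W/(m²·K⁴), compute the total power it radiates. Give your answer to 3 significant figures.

P ≈ 1.41×10⁴ W

Area A = 0.460 × 0.405 = 0.1863 m².
P = σAT⁴ = 5.670×10⁻⁸ × 0.1863 × (1074)⁴ = 1.41×10⁴ W.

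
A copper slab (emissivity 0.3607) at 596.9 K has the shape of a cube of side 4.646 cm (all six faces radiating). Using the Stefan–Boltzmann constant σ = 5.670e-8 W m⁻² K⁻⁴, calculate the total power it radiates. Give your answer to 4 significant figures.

P ≈ 33.62 W

Area A = 6s² = 6×(0.04646 m)² = 0.0129512 m².
P = εσAT⁴ = 0.3607 × 5.670×10⁻⁸ × 0.0129512 × (596.9)⁴ = 33.62 W.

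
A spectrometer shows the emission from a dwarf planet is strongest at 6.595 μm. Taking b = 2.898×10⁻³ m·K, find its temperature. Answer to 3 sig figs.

Wien's law gives T = b/λ_max = (2.898×10⁻³ m·K)/(6.595×10⁻⁶ m) = 439 K.

T ≈ 439 K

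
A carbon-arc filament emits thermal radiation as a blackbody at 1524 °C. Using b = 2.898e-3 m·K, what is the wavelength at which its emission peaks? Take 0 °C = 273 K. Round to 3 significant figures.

λ_max ≈ 1.61×10³ nm

T = 1524 °C + 273 = 1797 K.
Wien's displacement law: λ_max = b/T = (2.898×10⁻³ m·K)/(1797 K) = 1.613×10⁻⁶ m.
That is 1.61×10³ nm, in the infrared range.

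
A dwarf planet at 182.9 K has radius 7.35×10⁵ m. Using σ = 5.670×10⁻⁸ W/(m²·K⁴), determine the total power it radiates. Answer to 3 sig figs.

Surface area A = 4πR² = 4π(7.35×10⁵ m)² = 6.78867×10¹² m².
P = σAT⁴ = 5.670×10⁻⁸ × 6.78867×10¹² × (182.9)⁴ = 4.31×10¹⁴ W.

P ≈ 4.31×10¹⁴ W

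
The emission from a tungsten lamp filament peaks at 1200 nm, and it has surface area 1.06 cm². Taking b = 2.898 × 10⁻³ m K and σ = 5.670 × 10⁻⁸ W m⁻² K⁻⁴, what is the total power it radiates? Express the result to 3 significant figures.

Wien's law: T = b/λ_max = 2.898×10⁻³/1.200×10⁻⁶ = 2415.00 K.
Area A = 1.06 cm² = 1.06×10⁻⁴ m².
Then P = σAT⁴ = 5.670×10⁻⁸×1.06×10⁻⁴×(2415.00)⁴ = 204 W.

P ≈ 204 W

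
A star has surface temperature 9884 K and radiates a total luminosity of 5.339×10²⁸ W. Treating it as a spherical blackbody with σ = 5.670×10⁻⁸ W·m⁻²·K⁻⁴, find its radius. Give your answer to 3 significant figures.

R ≈ 2.80×10⁹ m

L = 4πR²σT⁴ ⇒ R = √(L/(4πσT⁴)).
σT⁴ = 5.41145×10⁸ W/m², so R = √(5.339×10²⁸/(4π×5.41145×10⁸)) = 2.80×10⁹ m.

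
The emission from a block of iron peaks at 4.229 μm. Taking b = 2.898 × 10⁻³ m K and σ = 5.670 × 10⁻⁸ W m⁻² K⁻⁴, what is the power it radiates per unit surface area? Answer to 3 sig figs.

I ≈ 1.25×10⁴ W/m²

Wien's law: T = b/λ_max = 2.898×10⁻³/4.229×10⁻⁶ = 685.268 K.
Then I = σT⁴ = 5.670×10⁻⁸×(685.268)⁴ = 1.25×10⁴ W/m².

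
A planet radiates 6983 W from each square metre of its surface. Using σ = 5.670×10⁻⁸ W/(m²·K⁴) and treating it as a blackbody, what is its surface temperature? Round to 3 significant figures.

I = σT⁴, so T = (I/σ)^(1/4) = (6983/(5.670×10⁻⁸))^(1/4) = 592 K.

T ≈ 592 K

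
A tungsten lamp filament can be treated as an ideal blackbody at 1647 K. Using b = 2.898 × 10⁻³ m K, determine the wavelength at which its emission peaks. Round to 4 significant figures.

Wien's displacement law: λ_max = b/T = (2.898×10⁻³ m·K)/(1647 K) = 1.7596×10⁻⁶ m.
That is 1.760 μm, in the infrared range.

λ_max ≈ 1.760 μm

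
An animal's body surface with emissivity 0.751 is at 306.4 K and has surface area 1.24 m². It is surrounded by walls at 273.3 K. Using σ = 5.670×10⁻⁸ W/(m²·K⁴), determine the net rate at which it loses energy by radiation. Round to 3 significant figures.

Net loss ≈ 171 W

Area A = 1.24 m².
Net radiated power P_net = εσA(T⁴ − T₀⁴) = 0.751×5.670×10⁻⁸×1.24×(306.4⁴ − 273.3⁴).
T⁴ − T₀⁴ = 8.81363×10⁹ − 5.57903×10⁹ = 3.23460×10⁹ K⁴, so P_net = 171 W.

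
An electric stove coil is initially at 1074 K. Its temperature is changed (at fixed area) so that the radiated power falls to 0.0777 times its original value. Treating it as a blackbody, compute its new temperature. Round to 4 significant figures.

T₂ ≈ 567.0 K

P ∝ T⁴, so T₂/T₁ = (P₂/P₁)^(1/4) = (0.0777)^(1/4) = 0.527965.
T₂ = 1074 × 0.527965 = 567.0 K.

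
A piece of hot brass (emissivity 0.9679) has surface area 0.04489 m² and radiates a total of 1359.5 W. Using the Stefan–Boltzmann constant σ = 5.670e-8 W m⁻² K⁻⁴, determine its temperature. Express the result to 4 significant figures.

T ≈ 861.9 K

Area A = 0.04489 m².
P = εσAT⁴ ⇒ T = (P/(εσA))^(1/4) = (1359.5/(0.9679×5.670×10⁻⁸×0.04489))^(1/4) = 861.9 K.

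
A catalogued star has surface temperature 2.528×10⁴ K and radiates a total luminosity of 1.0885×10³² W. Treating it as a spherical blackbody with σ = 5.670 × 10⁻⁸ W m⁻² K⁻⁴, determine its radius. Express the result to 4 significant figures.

R ≈ 1.934×10¹⁰ m

L = 4πR²σT⁴ ⇒ R = √(L/(4πσT⁴)).
σT⁴ = 2.31575×10¹⁰ W/m², so R = √(1.0885×10³²/(4π×2.31575×10¹⁰)) = 1.934×10¹⁰ m.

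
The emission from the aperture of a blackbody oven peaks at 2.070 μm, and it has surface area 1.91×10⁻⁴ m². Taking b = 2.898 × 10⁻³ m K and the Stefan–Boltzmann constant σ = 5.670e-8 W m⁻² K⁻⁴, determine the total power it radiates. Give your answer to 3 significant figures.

P ≈ 41.6 W

Wien's law: T = b/λ_max = 2.898×10⁻³/2.070×10⁻⁶ = 1400.00 K.
Area A = 1.91×10⁻⁴ m².
Then P = σAT⁴ = 5.670×10⁻⁸×1.91×10⁻⁴×(1400.00)⁴ = 41.6 W.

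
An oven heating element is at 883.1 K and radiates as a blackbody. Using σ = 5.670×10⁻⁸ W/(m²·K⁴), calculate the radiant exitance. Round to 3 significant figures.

Stefan–Boltzmann: I = σT⁴ = 5.670×10⁻⁸ × (883.1)⁴ = 3.45×10⁴ W/m².

I ≈ 3.45×10⁴ W/m²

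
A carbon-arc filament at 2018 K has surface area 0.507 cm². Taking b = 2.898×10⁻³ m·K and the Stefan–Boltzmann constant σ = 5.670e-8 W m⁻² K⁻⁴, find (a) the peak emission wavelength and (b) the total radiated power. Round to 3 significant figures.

(a) λ_max = b/T = 2.898×10⁻³/2018 = 1.436×10⁻⁶ m = 1.44 μm.
Area A = 0.507 cm² = 5.07×10⁻⁵ m².
(b) P = σAT⁴ = 5.670×10⁻⁸×5.07×10⁻⁵×(2018)⁴ = 47.7 W.

λ_max ≈ 1.44 μm; P ≈ 47.7 W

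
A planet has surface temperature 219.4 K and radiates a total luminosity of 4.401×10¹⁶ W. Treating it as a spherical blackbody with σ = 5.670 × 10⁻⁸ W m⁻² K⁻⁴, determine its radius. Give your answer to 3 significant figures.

R ≈ 5.16×10⁶ m

L = 4πR²σT⁴ ⇒ R = √(L/(4πσT⁴)).
σT⁴ = 131.380 W/m², so R = √(4.401×10¹⁶/(4π×131.380)) = 5.16×10⁶ m.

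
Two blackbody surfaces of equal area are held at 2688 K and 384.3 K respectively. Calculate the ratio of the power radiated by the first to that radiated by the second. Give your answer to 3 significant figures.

With equal areas, P₁/P₂ = (T₁/T₂)⁴ = (2688/384.3)⁴ = 2.39×10³.

P₁/P₂ ≈ 2.39×10³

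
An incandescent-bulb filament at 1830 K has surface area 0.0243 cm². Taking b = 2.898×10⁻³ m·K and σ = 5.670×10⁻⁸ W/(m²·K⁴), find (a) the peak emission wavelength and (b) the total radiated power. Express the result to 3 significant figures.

(a) λ_max = b/T = 2.898×10⁻³/1830 = 1.584×10⁻⁶ m = 1.58 μm.
Area A = 0.0243 cm² = 2.43×10⁻⁶ m².
(b) P = σAT⁴ = 5.670×10⁻⁸×2.43×10⁻⁶×(1830)⁴ = 1.55 W.

λ_max ≈ 1.58 μm; P ≈ 1.55 W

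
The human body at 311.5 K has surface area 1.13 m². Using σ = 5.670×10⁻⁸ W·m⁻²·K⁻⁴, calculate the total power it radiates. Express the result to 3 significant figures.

P ≈ 603 W

Area A = 1.13 m².
P = σAT⁴ = 5.670×10⁻⁸ × 1.13 × (311.5)⁴ = 603 W.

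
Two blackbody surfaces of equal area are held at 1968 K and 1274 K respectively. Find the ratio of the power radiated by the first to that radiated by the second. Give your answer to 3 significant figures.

With equal areas, P₁/P₂ = (T₁/T₂)⁴ = (1968/1274)⁴ = 5.69.

P₁/P₂ ≈ 5.69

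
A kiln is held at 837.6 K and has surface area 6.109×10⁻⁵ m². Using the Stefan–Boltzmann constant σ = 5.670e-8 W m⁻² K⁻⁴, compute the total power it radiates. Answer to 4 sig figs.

P ≈ 1.705 W

Area A = 6.109×10⁻⁵ m².
P = σAT⁴ = 5.670×10⁻⁸ × 6.109×10⁻⁵ × (837.6)⁴ = 1.705 W.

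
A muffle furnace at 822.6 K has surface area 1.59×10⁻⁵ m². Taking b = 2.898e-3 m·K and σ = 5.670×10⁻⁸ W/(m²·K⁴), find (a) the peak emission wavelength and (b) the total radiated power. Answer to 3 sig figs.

λ_max ≈ 3.52 μm; P ≈ 0.413 W

(a) λ_max = b/T = 2.898×10⁻³/822.6 = 3.523×10⁻⁶ m = 3.52 μm.
Area A = 1.59×10⁻⁵ m².
(b) P = σAT⁴ = 5.670×10⁻⁸×1.59×10⁻⁵×(822.6)⁴ = 0.413 W.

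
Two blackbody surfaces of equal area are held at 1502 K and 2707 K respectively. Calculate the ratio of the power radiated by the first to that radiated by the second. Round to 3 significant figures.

With equal areas, P₁/P₂ = (T₁/T₂)⁴ = (1502/2707)⁴ = 0.0948.

P₁/P₂ ≈ 0.0948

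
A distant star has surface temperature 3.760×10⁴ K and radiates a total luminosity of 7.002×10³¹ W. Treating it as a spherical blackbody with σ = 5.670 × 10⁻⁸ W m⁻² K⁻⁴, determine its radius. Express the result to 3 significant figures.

R ≈ 7.01×10⁹ m

L = 4πR²σT⁴ ⇒ R = √(L/(4πσT⁴)).
σT⁴ = 1.13327×10¹¹ W/m², so R = √(7.002×10³¹/(4π×1.13327×10¹¹)) = 7.01×10⁹ m.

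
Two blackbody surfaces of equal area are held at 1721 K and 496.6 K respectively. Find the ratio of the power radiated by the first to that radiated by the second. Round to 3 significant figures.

With equal areas, P₁/P₂ = (T₁/T₂)⁴ = (1721/496.6)⁴ = 144.

P₁/P₂ ≈ 144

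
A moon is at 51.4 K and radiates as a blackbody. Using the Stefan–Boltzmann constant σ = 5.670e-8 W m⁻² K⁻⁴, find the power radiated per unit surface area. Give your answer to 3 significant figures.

I ≈ 0.396 W/m²

Stefan–Boltzmann: I = σT⁴ = 5.670×10⁻⁸ × (51.4)⁴ = 0.396 W/m².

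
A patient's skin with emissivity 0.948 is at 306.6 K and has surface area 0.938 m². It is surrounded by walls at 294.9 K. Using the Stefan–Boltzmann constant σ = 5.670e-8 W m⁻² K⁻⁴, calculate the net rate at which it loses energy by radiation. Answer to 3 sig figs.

Net loss ≈ 64.2 W

Area A = 0.938 m².
Net radiated power P_net = εσA(T⁴ − T₀⁴) = 0.948×5.670×10⁻⁸×0.938×(306.6⁴ − 294.9⁴).
T⁴ − T₀⁴ = 8.83667×10⁹ − 7.56309×10⁹ = 1.27358×10⁹ K⁴, so P_net = 64.2 W.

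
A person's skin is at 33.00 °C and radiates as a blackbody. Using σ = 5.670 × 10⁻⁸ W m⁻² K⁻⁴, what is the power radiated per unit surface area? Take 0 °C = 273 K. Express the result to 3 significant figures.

I ≈ 497 W/m²

T = 33.00 °C + 273 = 306.00 K.
Stefan–Boltzmann: I = σT⁴ = 5.670×10⁻⁸ × (306.00)⁴ = 497 W/m².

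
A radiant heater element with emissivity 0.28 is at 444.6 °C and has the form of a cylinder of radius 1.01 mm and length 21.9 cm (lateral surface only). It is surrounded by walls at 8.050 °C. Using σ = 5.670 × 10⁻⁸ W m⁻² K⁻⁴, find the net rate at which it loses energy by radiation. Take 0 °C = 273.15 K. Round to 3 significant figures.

Net loss ≈ 5.72 W

T = 444.6 °C + 273.15 = 717.75 K.
Surroundings: T = 8.050 °C + 273.15 = 281.200 K.
Lateral area A = 2πrL = 2π×1.01×10⁻³×0.219 = 1.38978×10⁻³ m².
Net radiated power P_net = εσA(T⁴ − T₀⁴) = 0.28×5.670×10⁻⁸×1.38978×10⁻³×(717.75⁴ − 281.200⁴).
T⁴ − T₀⁴ = 2.65395×10¹¹ − 6.25261×10⁹ = 2.59142×10¹¹ K⁴, so P_net = 5.72 W.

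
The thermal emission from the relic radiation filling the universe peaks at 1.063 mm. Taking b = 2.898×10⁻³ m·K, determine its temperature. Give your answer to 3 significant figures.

Wien's law gives T = b/λ_max = (2.898×10⁻³ m·K)/(1.063×10⁻³ m) = 2.73 K.

T ≈ 2.73 K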